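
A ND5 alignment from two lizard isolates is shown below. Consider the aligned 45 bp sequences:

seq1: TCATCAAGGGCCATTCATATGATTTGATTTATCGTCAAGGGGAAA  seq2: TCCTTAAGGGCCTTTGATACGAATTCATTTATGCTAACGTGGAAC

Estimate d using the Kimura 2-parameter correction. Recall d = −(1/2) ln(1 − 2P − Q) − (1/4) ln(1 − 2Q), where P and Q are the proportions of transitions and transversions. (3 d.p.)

0.371

Of 45 sites, 2 differences are transitions and 11 are transversions, so P = 2/45 ≈ 0.044444 and Q = 11/45 ≈ 0.244444.
Under the Kimura two-parameter model, d = −½ ln(1 − 2P − Q) − ¼ ln(1 − 2Q).
1 − 2P − Q = 0.666668, giving −½ ln(0.666668) = 0.202732.
1 − 2Q = 0.511112, giving −¼ ln(0.511112) = 0.167792.
d = 0.202732 + 0.167792 = 0.370524.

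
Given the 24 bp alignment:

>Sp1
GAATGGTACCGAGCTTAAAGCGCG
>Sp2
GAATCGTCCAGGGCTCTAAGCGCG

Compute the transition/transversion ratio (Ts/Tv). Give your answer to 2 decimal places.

Transitions are A↔G and C↔T; transversions are all other mismatches.
Transitions: 2. Transversions: 4.
R = 2/4 = 0.50.

0.50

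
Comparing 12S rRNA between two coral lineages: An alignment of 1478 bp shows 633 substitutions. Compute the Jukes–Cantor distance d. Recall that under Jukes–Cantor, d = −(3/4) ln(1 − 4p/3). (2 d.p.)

p = 633/1478 ≈ 0.428281.
d = −(3/4) ln(1 − 4p/3) = −0.75 ln(1 − 0.571041) = −0.75 ln(0.428959)
  = −0.75 × (-0.846394) = 0.634796 substitutions/site.

0.63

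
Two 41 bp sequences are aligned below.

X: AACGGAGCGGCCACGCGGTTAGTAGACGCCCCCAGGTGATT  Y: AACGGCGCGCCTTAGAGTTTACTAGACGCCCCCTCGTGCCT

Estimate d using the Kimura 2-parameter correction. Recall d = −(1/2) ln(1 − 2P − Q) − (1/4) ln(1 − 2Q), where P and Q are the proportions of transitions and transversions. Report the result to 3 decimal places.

Of 41 sites, 2 differences are transitions and 10 are transversions, so P = 2/41 ≈ 0.04878 and Q = 10/41 ≈ 0.243902.
Under the Kimura two-parameter model, d = −½ ln(1 − 2P − Q) − ¼ ln(1 − 2Q).
1 − 2P − Q = 0.658538, giving −½ ln(0.658538) = 0.208867.
1 − 2Q = 0.512196, giving −¼ ln(0.512196) = 0.167262.
d = 0.208867 + 0.167262 = 0.376129.

0.376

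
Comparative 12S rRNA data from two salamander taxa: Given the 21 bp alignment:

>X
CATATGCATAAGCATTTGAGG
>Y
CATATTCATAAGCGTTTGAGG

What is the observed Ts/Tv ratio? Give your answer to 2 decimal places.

Transitions are A↔G and C↔T; transversions are all other mismatches.
Transitions: 1. Transversions: 1.
R = 1/1 = 1.00.

1.00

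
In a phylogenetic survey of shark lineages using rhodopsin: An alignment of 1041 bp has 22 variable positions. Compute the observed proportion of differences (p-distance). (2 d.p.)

p = 22/1041 = 0.021133… ≈ 0.02 (to 2 d.p.).

0.02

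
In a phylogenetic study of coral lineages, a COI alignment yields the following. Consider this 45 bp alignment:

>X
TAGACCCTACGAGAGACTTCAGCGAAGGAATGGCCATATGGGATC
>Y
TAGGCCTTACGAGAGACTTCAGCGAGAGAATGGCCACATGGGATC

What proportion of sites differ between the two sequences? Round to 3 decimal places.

0.111

The sequences differ at 5 of 45 positions (sites 4, 7, 26, 27, 37).
p = 5/45 = 0.111111… ≈ 0.111 (to 3 d.p.).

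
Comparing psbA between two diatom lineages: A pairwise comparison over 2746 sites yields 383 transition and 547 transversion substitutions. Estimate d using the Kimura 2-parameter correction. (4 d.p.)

P = 383/2746 ≈ 0.139476 and Q = 547/2746 ≈ 0.199199.
Under the Kimura two-parameter model, d = −½ ln(1 − 2P − Q) − ¼ ln(1 − 2Q).
1 − 2P − Q = 0.521849, giving −½ ln(0.521849) = 0.325189.
1 − 2Q = 0.601602, giving −¼ ln(0.601602) = 0.127040.
d = 0.325189 + 0.127040 = 0.452229.

0.4522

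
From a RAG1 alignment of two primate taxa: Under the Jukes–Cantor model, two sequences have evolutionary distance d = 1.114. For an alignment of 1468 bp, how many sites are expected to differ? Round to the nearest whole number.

Invert JC69: p = (3/4)(1 − e^(−4d/3)) = 0.75 × (1 − e^(-1.485333)) = 0.75 × (1 − 0.226427) = 0.580180.
Expected differing sites = pL ≈ 0.580180 × 1468 = 851.70424 ≈ 852.

852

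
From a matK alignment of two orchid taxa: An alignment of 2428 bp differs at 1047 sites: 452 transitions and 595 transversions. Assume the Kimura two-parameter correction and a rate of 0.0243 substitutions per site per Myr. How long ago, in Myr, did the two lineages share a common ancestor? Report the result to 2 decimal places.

P = 452/2428 ≈ 0.186161 and Q = 595/2428 ≈ 0.245058.
Under the Kimura two-parameter model, d = −½ ln(1 − 2P − Q) − ¼ ln(1 − 2Q).
1 − 2P − Q = 0.38262, giving −½ ln(0.38262) = 0.480356.
1 − 2Q = 0.509884, giving −¼ ln(0.509884) = 0.168393.
d = 0.480356 + 0.168393 = 0.648749.
Under a molecular clock d = 2μt, so t = d/(2μ) = 0.648749 / (2 × 0.0243) = 13.35 Myr.

13.35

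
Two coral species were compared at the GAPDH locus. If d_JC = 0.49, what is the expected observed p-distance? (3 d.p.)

0.360

p = (3/4)(1 − e^(−4d/3)) = 0.75 × (1 − e^(-0.653333)) = 0.75 × (1 − 0.520309) = 0.359768.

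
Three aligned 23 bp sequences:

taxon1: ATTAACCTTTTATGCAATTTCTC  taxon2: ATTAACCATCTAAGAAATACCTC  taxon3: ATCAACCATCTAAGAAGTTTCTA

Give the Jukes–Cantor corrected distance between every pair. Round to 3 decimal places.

d(taxon1,taxon2) = 0.321, d(taxon1,taxon3) = 0.390, d(taxon2,taxon3) = 0.257

taxon1–taxon2: 6/23 sites differ → p ≈ 0.26087, d = −0.75 ln(1 − 0.347827) = 0.320584 ≈ 0.321.
taxon1–taxon3: 7/23 sites differ → p ≈ 0.304348, d = −0.75 ln(1 − 0.405797) = 0.390401 ≈ 0.390.
taxon2–taxon3: 5/23 sites differ → p ≈ 0.217391, d = −0.75 ln(1 − 0.289855) = 0.256715 ≈ 0.257.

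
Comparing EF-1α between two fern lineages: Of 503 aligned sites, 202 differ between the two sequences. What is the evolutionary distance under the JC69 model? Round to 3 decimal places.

p = 202/503 ≈ 0.40159.
d = −(3/4) ln(1 − 4p/3) = −0.75 ln(1 − 0.535453) = −0.75 ln(0.464547)
  = −0.75 × (-0.766693) = 0.575020 substitutions/site.

0.575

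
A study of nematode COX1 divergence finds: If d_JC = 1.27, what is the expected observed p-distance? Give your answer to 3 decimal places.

p = (3/4)(1 − e^(−4d/3)) = 0.75 × (1 − e^(-1.693333)) = 0.75 × (1 − 0.183906) = 0.612071.

0.612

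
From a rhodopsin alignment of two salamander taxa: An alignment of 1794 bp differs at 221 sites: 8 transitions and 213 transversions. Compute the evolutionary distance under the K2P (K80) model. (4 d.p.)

P = 8/1794 ≈ 0.004459 and Q = 213/1794 ≈ 0.118729.
Under the Kimura two-parameter model, d = −½ ln(1 − 2P − Q) − ¼ ln(1 − 2Q).
1 − 2P − Q = 0.872353, giving −½ ln(0.872353) = 0.068281.
1 − 2Q = 0.762542, giving −¼ ln(0.762542) = 0.067774.
d = 0.068281 + 0.067774 = 0.136055.

0.1361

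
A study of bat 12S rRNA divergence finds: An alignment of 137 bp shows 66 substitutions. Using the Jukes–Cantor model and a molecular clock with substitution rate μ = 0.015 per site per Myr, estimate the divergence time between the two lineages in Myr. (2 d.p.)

25.70

p = 66/137 ≈ 0.481752.
d = −(3/4) ln(1 − 4p/3) = −0.75 ln(1 − 0.642336) = −0.75 ln(0.357664)
  = −0.75 × (-1.028161) = 0.771121 substitutions/site.
Under a molecular clock d = 2μt, so t = d/(2μ) = 0.771121 / (2 × 0.015) = 25.70 Myr.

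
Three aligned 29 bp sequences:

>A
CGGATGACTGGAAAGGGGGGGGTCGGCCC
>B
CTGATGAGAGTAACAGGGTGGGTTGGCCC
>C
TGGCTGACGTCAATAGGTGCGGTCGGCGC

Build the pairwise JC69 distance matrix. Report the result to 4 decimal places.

d(A,B) = 0.3439, d(A,C) = 0.4618, d(B,C) = 0.6829

A–B: 8/29 sites differ → p ≈ 0.275862, d = −0.75 ln(1 − 0.367816) = 0.343931 ≈ 0.3439.
A–C: 10/29 sites differ → p ≈ 0.344828, d = −0.75 ln(1 − 0.459771) = 0.461822 ≈ 0.4618.
B–C: 13/29 sites differ → p ≈ 0.448276, d = −0.75 ln(1 − 0.597701) = 0.682920 ≈ 0.6829.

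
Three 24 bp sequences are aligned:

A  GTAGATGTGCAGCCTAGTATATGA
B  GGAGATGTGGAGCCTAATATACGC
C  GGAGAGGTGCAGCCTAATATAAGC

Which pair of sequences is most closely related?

A–B: 5/24 differ, p = 0.208, d = 0.244.
A–C: 5/24 differ, p = 0.208, d = 0.244.
B–C: 3/24 differ, p = 0.125, d = 0.137.
The smallest distance is between B and C.

B and C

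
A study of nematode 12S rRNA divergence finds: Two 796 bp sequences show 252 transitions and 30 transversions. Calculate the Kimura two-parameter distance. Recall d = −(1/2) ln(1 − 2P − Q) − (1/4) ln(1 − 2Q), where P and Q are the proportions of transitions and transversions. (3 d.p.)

P = 252/796 ≈ 0.316583 and Q = 30/796 ≈ 0.037688.
Under the Kimura two-parameter model, d = −½ ln(1 − 2P − Q) − ¼ ln(1 − 2Q).
1 − 2P − Q = 0.329146, giving −½ ln(0.329146) = 0.555627.
1 − 2Q = 0.924624, giving −¼ ln(0.924624) = 0.019592.
d = 0.555627 + 0.019592 = 0.575219.

0.575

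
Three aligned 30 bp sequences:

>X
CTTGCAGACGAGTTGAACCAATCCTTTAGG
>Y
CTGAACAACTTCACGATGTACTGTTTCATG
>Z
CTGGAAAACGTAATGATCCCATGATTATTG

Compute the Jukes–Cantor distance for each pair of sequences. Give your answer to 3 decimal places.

d(X,Y) = 1.207, d(X,Z) = 0.647, d(Y,Z) = 0.572

X–Y: 18/30 sites differ → p = 0.6, d = −0.75 ln(1 − 0.8) = 1.207078 ≈ 1.207.
X–Z: 13/30 sites differ → p ≈ 0.433333, d = −0.75 ln(1 − 0.577777) = 0.646666 ≈ 0.647.
Y–Z: 12/30 sites differ → p = 0.4, d = −0.75 ln(1 − 0.533333) = 0.571605 ≈ 0.572.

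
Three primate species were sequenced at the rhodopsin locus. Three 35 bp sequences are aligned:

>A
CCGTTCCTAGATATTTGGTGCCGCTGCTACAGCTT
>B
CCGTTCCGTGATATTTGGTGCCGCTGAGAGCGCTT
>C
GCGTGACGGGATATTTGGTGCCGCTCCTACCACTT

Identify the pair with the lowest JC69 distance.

A–B: 6/35 differ, p = 0.171, d = 0.195.
A–C: 8/35 differ, p = 0.229, d = 0.273.
B–C: 9/35 differ, p = 0.257, d = 0.315.
The smallest distance is between A and B.

A and B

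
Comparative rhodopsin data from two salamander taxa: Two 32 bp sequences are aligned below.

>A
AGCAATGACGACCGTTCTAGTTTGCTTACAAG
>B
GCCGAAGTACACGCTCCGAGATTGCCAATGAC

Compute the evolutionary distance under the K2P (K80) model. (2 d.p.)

0.93

Of 32 sites, 6 differences are transitions and 11 are transversions, so P = 6/32 = 0.1875 and Q = 11/32 = 0.34375.
Under the Kimura two-parameter model, d = −½ ln(1 − 2P − Q) − ¼ ln(1 − 2Q).
1 − 2P − Q = 0.28125, giving −½ ln(0.28125) = 0.634256.
1 − 2Q = 0.3125, giving −¼ ln(0.3125) = 0.290788.
d = 0.634256 + 0.290788 = 0.925044.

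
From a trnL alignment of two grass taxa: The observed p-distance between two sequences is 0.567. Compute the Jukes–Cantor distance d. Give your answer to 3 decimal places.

1.058

d = −(3/4) ln(1 − 4p/3) = −0.75 ln(1 − 0.756) = −0.75 ln(0.244)
  = −0.75 × (-1.410587) = 1.057940 substitutions/site.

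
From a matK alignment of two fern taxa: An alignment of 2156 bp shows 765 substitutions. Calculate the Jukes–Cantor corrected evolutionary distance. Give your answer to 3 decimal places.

0.481

p = 765/2156 ≈ 0.354824.
d = −(3/4) ln(1 − 4p/3) = −0.75 ln(1 − 0.473099) = −0.75 ln(0.526901)
  = −0.75 × (-0.640743) = 0.480557 substitutions/site.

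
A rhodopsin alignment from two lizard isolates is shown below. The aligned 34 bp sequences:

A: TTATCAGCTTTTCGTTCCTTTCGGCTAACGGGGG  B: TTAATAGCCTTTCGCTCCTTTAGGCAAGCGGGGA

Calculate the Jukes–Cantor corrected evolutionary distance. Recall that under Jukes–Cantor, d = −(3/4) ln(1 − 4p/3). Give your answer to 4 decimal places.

The sequences differ at 8 of 34 sites (4, 5, 9, 15, 22, 26, 28, 34), so p = 8/34 ≈ 0.235294.
d = −(3/4) ln(1 − 4p/3) = −0.75 ln(1 − 0.313725) = −0.75 ln(0.686275)
  = −0.75 × (-0.376477) = 0.282358 substitutions/site.

0.2824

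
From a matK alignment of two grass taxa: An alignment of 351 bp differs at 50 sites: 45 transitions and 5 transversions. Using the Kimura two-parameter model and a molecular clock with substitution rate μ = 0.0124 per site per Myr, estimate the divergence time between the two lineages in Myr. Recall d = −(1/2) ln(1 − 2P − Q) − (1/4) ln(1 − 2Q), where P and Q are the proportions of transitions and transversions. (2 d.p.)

P = 45/351 ≈ 0.128205 and Q = 5/351 ≈ 0.014245.
Under the Kimura two-parameter model, d = −½ ln(1 − 2P − Q) − ¼ ln(1 − 2Q).
1 − 2P − Q = 0.729345, giving −½ ln(0.729345) = 0.157804.
1 − 2Q = 0.97151, giving −¼ ln(0.97151) = 0.007226.
d = 0.157804 + 0.007226 = 0.165030.
Under a molecular clock d = 2μt, so t = d/(2μ) = 0.165030 / (2 × 0.0124) = 6.65 Myr.

6.65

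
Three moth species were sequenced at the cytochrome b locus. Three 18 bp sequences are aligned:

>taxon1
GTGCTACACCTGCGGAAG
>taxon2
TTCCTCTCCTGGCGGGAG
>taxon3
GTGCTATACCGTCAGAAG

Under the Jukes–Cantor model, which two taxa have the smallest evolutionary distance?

taxon1 and taxon3

taxon1–taxon2: 8/18 differ, p = 0.444, d = 0.673.
taxon1–taxon3: 4/18 differ, p = 0.222, d = 0.264.
taxon2–taxon3: 8/18 differ, p = 0.444, d = 0.673.
The smallest distance is between taxon1 and taxon3.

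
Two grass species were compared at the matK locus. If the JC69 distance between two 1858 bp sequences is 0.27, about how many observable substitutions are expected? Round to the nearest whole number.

Invert JC69: p = (3/4)(1 − e^(−4d/3)) = 0.75 × (1 − e^(-0.36)) = 0.75 × (1 − 0.697676) = 0.226743.
Expected differing sites = pL ≈ 0.226743 × 1858 = 421.288494 ≈ 421.

421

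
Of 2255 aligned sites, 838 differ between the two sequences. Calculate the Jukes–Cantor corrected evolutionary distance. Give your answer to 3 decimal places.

p = 838/2255 ≈ 0.371619.
d = −(3/4) ln(1 − 4p/3) = −0.75 ln(1 − 0.495492) = −0.75 ln(0.504508)
  = −0.75 × (-0.684172) = 0.513129 substitutions/site.

0.513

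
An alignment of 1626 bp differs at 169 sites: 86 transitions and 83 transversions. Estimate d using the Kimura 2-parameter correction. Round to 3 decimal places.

0.112

P = 86/1626 ≈ 0.052891 and Q = 83/1626 ≈ 0.051046.
Under the Kimura two-parameter model, d = −½ ln(1 − 2P − Q) − ¼ ln(1 − 2Q).
1 − 2P − Q = 0.843172, giving −½ ln(0.843172) = 0.085292.
1 − 2Q = 0.897908, giving −¼ ln(0.897908) = 0.026922.
d = 0.085292 + 0.026922 = 0.112214.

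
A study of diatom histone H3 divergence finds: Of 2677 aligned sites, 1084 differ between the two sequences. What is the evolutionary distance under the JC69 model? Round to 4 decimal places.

0.5822

p = 1084/2677 ≈ 0.404931.
d = −(3/4) ln(1 − 4p/3) = −0.75 ln(1 − 0.539908) = −0.75 ln(0.460092)
  = −0.75 × (-0.776329) = 0.582247 substitutions/site.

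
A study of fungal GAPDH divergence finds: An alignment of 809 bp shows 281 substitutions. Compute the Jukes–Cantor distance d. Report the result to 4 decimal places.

0.4665

p = 281/809 ≈ 0.347342.
d = −(3/4) ln(1 − 4p/3) = −0.75 ln(1 − 0.463123) = −0.75 ln(0.536877)
  = −0.75 × (-0.621986) = 0.466490 substitutions/site.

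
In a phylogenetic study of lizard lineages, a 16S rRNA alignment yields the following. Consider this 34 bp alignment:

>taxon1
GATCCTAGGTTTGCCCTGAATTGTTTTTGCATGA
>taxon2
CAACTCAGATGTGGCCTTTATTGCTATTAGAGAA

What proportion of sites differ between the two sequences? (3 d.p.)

The sequences differ at 15 of 34 positions.
p = 15/34 = 0.441176… ≈ 0.441 (to 3 d.p.).

0.441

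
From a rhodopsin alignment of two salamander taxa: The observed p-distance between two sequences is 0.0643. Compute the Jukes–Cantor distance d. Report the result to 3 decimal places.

d = −(3/4) ln(1 − 4p/3) = −0.75 ln(1 − 0.085733) = −0.75 ln(0.914267)
  = −0.75 × (-0.089633) = 0.067225 substitutions/site.

0.067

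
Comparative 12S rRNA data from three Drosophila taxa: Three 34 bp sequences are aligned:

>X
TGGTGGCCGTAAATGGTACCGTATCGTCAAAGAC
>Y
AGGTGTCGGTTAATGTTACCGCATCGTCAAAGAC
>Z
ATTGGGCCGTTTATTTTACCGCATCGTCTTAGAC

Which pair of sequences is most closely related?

X–Y: 6/34 differ, p = 0.176, d = 0.201.
X–Z: 11/34 differ, p = 0.324, d = 0.423.
Y–Z: 9/34 differ, p = 0.265, d = 0.326.
The smallest distance is between X and Y.

X and Y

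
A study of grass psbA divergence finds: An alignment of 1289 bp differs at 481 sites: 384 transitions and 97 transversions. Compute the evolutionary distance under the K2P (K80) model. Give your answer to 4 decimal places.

P = 384/1289 ≈ 0.297905 and Q = 97/1289 ≈ 0.075252.
Under the Kimura two-parameter model, d = −½ ln(1 − 2P − Q) − ¼ ln(1 − 2Q).
1 − 2P − Q = 0.328938, giving −½ ln(0.328938) = 0.555943.
1 − 2Q = 0.849496, giving −¼ ln(0.849496) = 0.040778.
d = 0.555943 + 0.040778 = 0.596721.

0.5967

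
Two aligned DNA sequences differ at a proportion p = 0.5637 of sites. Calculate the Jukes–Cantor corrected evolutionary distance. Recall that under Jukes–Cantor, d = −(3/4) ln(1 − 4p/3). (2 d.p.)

d = −(3/4) ln(1 − 4p/3) = −0.75 ln(1 − 0.7516) = −0.75 ln(0.2484)
  = −0.75 × (-1.392715) = 1.044536 substitutions/site.

1.04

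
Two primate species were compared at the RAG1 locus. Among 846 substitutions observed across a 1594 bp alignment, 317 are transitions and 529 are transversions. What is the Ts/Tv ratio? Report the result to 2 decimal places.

0.60

R = 317/529 = 0.599243… ≈ 0.60 (to 2 d.p.).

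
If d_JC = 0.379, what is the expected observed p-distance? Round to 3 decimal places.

p = (3/4)(1 − e^(−4d/3)) = 0.75 × (1 − e^(-0.505333)) = 0.75 × (1 − 0.603305) = 0.297521.

0.298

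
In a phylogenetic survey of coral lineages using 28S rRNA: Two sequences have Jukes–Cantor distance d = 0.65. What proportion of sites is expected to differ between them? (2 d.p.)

0.43

p = (3/4)(1 − e^(−4d/3)) = 0.75 × (1 − e^(-0.866667)) = 0.75 × (1 − 0.420350) = 0.434738.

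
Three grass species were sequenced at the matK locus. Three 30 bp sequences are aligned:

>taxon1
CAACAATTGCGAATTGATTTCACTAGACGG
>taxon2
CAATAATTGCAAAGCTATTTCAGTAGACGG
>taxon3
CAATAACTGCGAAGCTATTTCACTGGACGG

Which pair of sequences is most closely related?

taxon2 and taxon3

taxon1–taxon2: 6/30 differ, p = 0.200, d = 0.233.
taxon1–taxon3: 6/30 differ, p = 0.200, d = 0.233.
taxon2–taxon3: 4/30 differ, p = 0.133, d = 0.147.
The smallest distance is between taxon2 and taxon3.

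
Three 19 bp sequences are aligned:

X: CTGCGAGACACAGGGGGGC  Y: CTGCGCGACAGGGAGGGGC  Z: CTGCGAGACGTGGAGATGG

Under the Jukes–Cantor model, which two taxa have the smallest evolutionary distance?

X–Y: 4/19 differ, p = 0.211, d = 0.247.
X–Z: 7/19 differ, p = 0.368, d = 0.507.
Y–Z: 6/19 differ, p = 0.316, d = 0.410.
The smallest distance is between X and Y.

X and Y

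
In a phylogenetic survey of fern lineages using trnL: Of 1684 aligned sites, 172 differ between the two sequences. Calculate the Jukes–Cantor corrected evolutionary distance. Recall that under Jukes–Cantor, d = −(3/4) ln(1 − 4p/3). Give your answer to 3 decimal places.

p = 172/1684 ≈ 0.102138.
d = −(3/4) ln(1 − 4p/3) = −0.75 ln(1 − 0.136184) = −0.75 ln(0.863816)
  = −0.75 × (-0.146395) = 0.109796 substitutions/site.

0.110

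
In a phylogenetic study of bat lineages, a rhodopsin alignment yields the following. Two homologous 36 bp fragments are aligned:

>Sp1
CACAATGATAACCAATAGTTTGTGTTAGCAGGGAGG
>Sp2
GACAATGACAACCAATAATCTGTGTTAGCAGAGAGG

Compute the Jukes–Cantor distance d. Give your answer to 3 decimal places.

0.154

The sequences differ at 5 of 36 sites (1, 9, 18, 20, 32), so p = 5/36 ≈ 0.138889.
d = −(3/4) ln(1 − 4p/3) = −0.75 ln(1 − 0.185185) = −0.75 ln(0.814815)
  = −0.75 × (-0.204794) = 0.153596 substitutions/site.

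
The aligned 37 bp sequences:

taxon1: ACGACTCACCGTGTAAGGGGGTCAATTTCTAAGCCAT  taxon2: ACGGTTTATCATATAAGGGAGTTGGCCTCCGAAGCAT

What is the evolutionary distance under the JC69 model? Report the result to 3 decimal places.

0.645

The sequences differ at 16 of 37 sites, so p = 16/37 ≈ 0.432432.
d = −(3/4) ln(1 − 4p/3) = −0.75 ln(1 − 0.576576) = −0.75 ln(0.423424)
  = −0.75 × (-0.859381) = 0.644536 substitutions/site.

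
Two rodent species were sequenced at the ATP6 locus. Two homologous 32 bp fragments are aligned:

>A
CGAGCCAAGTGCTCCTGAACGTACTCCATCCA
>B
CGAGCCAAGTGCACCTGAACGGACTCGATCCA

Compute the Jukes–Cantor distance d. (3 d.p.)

The sequences differ at 3 of 32 sites (13, 22, 27), so p = 3/32 = 0.09375.
d = −(3/4) ln(1 − 4p/3) = −0.75 ln(1 − 0.125) = −0.75 ln(0.875)
  = −0.75 × (-0.133531) = 0.100148 substitutions/site.

0.100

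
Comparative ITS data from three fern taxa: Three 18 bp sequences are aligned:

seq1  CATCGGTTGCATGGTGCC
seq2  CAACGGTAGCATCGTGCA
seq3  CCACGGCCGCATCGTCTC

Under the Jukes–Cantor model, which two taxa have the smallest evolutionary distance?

seq1–seq2: 4/18 differ, p = 0.222, d = 0.264.
seq1–seq3: 7/18 differ, p = 0.389, d = 0.548.
seq2–seq3: 6/18 differ, p = 0.333, d = 0.441.
The smallest distance is between seq1 and seq2.

seq1 and seq2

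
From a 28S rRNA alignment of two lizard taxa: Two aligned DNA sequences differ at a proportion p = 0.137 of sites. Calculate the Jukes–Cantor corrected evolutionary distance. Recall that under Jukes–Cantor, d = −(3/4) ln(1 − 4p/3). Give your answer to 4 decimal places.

d = −(3/4) ln(1 − 4p/3) = −0.75 ln(1 − 0.182667) = −0.75 ln(0.817333)
  = −0.75 × (-0.201709) = 0.151282 substitutions/site.

0.1513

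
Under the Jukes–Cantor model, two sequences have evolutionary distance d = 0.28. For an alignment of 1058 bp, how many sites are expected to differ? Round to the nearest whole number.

247

Invert JC69: p = (3/4)(1 − e^(−4d/3)) = 0.75 × (1 − e^(-0.373333)) = 0.75 × (1 − 0.688436) = 0.233673.
Expected differing sites = pL ≈ 0.233673 × 1058 = 247.226034 ≈ 247.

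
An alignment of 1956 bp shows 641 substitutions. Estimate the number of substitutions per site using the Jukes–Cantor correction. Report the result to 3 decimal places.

0.431

p = 641/1956 ≈ 0.32771.
d = −(3/4) ln(1 − 4p/3) = −0.75 ln(1 − 0.436947) = −0.75 ln(0.563053)
  = −0.75 × (-0.574382) = 0.430787 substitutions/site.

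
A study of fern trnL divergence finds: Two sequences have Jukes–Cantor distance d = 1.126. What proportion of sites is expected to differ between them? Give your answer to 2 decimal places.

0.58

p = (3/4)(1 − e^(−4d/3)) = 0.75 × (1 − e^(-1.501333)) = 0.75 × (1 − 0.222833) = 0.582875.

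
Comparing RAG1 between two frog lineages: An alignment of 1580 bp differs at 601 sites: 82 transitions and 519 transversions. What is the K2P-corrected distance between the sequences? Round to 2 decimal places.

0.55

P = 82/1580 ≈ 0.051899 and Q = 519/1580 ≈ 0.328481.
Under the Kimura two-parameter model, d = −½ ln(1 − 2P − Q) − ¼ ln(1 − 2Q).
1 − 2P − Q = 0.567721, giving −½ ln(0.567721) = 0.283063.
1 − 2Q = 0.343038, giving −¼ ln(0.343038) = 0.267479.
d = 0.283063 + 0.267479 = 0.550542.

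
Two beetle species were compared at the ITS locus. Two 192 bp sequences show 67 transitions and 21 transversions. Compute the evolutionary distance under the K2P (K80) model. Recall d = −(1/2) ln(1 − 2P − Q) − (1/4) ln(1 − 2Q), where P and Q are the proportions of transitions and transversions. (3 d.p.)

0.885

P = 67/192 ≈ 0.348958 and Q = 21/192 = 0.109375.
Under the Kimura two-parameter model, d = −½ ln(1 − 2P − Q) − ¼ ln(1 − 2Q).
1 − 2P − Q = 0.192709, giving −½ ln(0.192709) = 0.823287.
1 − 2Q = 0.78125, giving −¼ ln(0.78125) = 0.061715.
d = 0.823287 + 0.061715 = 0.885002.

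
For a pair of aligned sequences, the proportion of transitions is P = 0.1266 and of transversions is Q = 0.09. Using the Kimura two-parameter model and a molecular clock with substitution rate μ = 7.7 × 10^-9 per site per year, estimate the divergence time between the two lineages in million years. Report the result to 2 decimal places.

16.87

Under the Kimura two-parameter model, d = −½ ln(1 − 2P − Q) − ¼ ln(1 − 2Q).
1 − 2P − Q = 0.6568, giving −½ ln(0.6568) = 0.210188.
1 − 2Q = 0.82, giving −¼ ln(0.82) = 0.049613.
d = 0.210188 + 0.049613 = 0.259801.
Under a molecular clock d = 2μt, so t = d/(2μ) = 0.259801 / (2 × 7.7 × 10^-9) = 16.87 million years.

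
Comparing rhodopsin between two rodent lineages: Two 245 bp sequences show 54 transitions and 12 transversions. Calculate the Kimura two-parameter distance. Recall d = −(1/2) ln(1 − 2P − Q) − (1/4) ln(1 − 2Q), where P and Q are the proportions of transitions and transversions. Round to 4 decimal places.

0.3622

P = 54/245 ≈ 0.220408 and Q = 12/245 ≈ 0.04898.
Under the Kimura two-parameter model, d = −½ ln(1 − 2P − Q) − ¼ ln(1 − 2Q).
1 − 2P − Q = 0.510204, giving −½ ln(0.510204) = 0.336472.
1 − 2Q = 0.90204, giving −¼ ln(0.90204) = 0.025774.
d = 0.336472 + 0.025774 = 0.362246.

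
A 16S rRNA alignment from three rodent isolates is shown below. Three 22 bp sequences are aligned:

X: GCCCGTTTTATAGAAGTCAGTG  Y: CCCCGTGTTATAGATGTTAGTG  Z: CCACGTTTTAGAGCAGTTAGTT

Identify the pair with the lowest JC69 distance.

X and Y

X–Y: 4/22 differ, p = 0.182, d = 0.208.
X–Z: 6/22 differ, p = 0.273, d = 0.339.
Y–Z: 6/22 differ, p = 0.273, d = 0.339.
The smallest distance is between X and Y.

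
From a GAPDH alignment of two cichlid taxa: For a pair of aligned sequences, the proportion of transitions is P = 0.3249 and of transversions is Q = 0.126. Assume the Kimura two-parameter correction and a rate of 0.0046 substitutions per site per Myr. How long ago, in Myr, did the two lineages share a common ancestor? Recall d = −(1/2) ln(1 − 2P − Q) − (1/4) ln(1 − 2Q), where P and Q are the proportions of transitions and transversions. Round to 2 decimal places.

89.15

Under the Kimura two-parameter model, d = −½ ln(1 − 2P − Q) − ¼ ln(1 − 2Q).
1 − 2P − Q = 0.2242, giving −½ ln(0.2242) = 0.747608.
1 − 2Q = 0.748, giving −¼ ln(0.748) = 0.072588.
d = 0.747608 + 0.072588 = 0.820196.
Under a molecular clock d = 2μt, so t = d/(2μ) = 0.820196 / (2 × 0.0046) = 89.15 Myr.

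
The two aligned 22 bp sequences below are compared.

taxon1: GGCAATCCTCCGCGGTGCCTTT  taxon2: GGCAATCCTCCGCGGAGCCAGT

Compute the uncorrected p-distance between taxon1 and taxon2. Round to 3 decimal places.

The sequences differ at 3 of 22 positions (sites 16, 20, 21).
p = 3/22 = 0.136363… ≈ 0.136 (to 3 d.p.).

0.136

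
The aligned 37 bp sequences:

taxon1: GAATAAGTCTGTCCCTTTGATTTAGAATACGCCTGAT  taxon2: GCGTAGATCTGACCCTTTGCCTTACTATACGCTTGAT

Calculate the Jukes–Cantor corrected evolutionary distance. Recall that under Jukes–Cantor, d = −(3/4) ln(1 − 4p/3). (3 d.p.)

0.335

The sequences differ at 10 of 37 sites (2, 3, 6, 7, 12, 20, 21, 25, 26, 33), so p = 10/37 ≈ 0.27027.
d = −(3/4) ln(1 − 4p/3) = −0.75 ln(1 − 0.36036) = −0.75 ln(0.63964)
  = −0.75 × (-0.446850) = 0.335138 substitutions/site.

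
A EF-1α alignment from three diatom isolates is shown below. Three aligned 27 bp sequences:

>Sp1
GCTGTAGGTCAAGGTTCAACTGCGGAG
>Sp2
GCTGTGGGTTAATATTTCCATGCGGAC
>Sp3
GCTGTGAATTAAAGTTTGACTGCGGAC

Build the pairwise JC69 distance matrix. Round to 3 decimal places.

Sp1–Sp2: 9/27 sites differ → p ≈ 0.333333, d = −0.75 ln(1 − 0.444444) = 0.440839 ≈ 0.441.
Sp1–Sp3: 8/27 sites differ → p ≈ 0.296296, d = −0.75 ln(1 − 0.395061) = 0.376971 ≈ 0.377.
Sp2–Sp3: 7/27 sites differ → p ≈ 0.259259, d = −0.75 ln(1 − 0.345679) = 0.318118 ≈ 0.318.

d(Sp1,Sp2) = 0.441, d(Sp1,Sp3) = 0.377, d(Sp2,Sp3) = 0.318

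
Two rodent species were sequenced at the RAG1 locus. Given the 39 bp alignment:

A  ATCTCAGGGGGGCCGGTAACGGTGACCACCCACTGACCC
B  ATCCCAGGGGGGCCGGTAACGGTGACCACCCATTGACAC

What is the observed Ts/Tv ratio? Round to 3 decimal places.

Transitions are A↔G and C↔T; transversions are all other mismatches.
Transitions: 2. Transversions: 1.
R = 2/1 = 2.000.

2.000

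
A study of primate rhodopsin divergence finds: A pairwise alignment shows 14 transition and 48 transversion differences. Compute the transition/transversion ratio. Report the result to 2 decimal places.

R = 14/48 = 0.291666… ≈ 0.29 (to 2 d.p.).

0.29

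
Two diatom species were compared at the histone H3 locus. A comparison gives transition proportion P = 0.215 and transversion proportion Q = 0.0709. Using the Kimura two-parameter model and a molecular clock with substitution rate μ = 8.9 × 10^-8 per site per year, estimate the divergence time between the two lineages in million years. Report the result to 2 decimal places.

2.17

Under the Kimura two-parameter model, d = −½ ln(1 − 2P − Q) − ¼ ln(1 − 2Q).
1 − 2P − Q = 0.4991, giving −½ ln(0.4991) = 0.347474.
1 − 2Q = 0.8582, giving −¼ ln(0.8582) = 0.038230.
d = 0.347474 + 0.038230 = 0.385704.
Under a molecular clock d = 2μt, so t = d/(2μ) = 0.385704 / (2 × 8.9 × 10^-8) = 2.17 million years.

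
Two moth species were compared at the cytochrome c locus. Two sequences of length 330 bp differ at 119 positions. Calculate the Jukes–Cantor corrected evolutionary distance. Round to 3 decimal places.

p = 119/330 ≈ 0.360606.
d = −(3/4) ln(1 − 4p/3) = −0.75 ln(1 − 0.480808) = −0.75 ln(0.519192)
  = −0.75 × (-0.655482) = 0.491612 substitutions/site.

0.492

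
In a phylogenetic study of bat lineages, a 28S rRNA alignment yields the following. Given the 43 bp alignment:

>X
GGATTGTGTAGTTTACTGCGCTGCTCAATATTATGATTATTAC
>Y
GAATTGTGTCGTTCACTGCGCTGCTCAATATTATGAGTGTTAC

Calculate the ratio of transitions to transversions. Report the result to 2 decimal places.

1.50

Transitions are A↔G and C↔T; transversions are all other mismatches.
Transitions: 3. Transversions: 2.
R = 3/2 = 1.50.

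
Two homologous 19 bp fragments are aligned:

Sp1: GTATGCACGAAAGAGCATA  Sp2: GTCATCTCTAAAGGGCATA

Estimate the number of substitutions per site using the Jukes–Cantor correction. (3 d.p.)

0.410

The sequences differ at 6 of 19 sites (3, 4, 5, 7, 9, 14), so p = 6/19 ≈ 0.315789.
d = −(3/4) ln(1 − 4p/3) = −0.75 ln(1 − 0.421052) = −0.75 ln(0.578948)
  = −0.75 × (-0.546543) = 0.409907 substitutions/site.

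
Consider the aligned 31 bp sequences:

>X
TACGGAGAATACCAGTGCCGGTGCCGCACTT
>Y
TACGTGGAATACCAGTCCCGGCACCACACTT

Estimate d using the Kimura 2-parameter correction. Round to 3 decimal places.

0.229

Of 31 sites, 4 differences are transitions and 2 are transversions, so P = 4/31 ≈ 0.129032 and Q = 2/31 ≈ 0.064516.
Under the Kimura two-parameter model, d = −½ ln(1 − 2P − Q) − ¼ ln(1 − 2Q).
1 − 2P − Q = 0.67742, giving −½ ln(0.67742) = 0.194732.
1 − 2Q = 0.870968, giving −¼ ln(0.870968) = 0.034538.
d = 0.194732 + 0.034538 = 0.229270.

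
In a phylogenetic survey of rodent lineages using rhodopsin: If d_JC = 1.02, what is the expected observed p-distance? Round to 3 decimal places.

p = (3/4)(1 − e^(−4d/3)) = 0.75 × (1 − e^(-1.36)) = 0.75 × (1 − 0.256661) = 0.557504.

0.558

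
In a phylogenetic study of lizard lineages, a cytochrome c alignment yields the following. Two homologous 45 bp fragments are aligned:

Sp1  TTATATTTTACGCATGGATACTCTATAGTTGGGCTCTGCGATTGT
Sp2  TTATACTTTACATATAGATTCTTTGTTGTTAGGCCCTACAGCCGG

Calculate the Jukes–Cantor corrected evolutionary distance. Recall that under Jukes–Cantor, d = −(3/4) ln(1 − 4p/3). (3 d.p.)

0.482

The sequences differ at 16 of 45 sites, so p = 16/45 ≈ 0.355556.
d = −(3/4) ln(1 − 4p/3) = −0.75 ln(1 − 0.474075) = −0.75 ln(0.525925)
  = −0.75 × (-0.642597) = 0.481948 substitutions/site.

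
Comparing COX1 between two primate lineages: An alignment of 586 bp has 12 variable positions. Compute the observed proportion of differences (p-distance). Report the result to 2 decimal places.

0.02

p = 12/586 = 0.020477… ≈ 0.02 (to 2 d.p.).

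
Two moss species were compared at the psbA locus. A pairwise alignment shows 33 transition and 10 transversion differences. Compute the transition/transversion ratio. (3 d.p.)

3.300

R = 33/10 = 3.300.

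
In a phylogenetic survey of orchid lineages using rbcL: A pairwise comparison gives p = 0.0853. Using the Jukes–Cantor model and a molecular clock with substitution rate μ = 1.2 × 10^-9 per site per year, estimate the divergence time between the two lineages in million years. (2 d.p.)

37.73

d = −(3/4) ln(1 − 4p/3) = −0.75 ln(1 − 0.113733) = −0.75 ln(0.886267)
  = −0.75 × (-0.120737) = 0.090553 substitutions/site.
Under a molecular clock d = 2μt, so t = d/(2μ) = 0.090553 / (2 × 1.2 × 10^-9) = 37.73 million years.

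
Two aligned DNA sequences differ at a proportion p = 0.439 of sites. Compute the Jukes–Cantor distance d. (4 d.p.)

d = −(3/4) ln(1 − 4p/3) = −0.75 ln(1 − 0.585333) = −0.75 ln(0.414667)
  = −0.75 × (-0.880279) = 0.660209 substitutions/site.

0.6602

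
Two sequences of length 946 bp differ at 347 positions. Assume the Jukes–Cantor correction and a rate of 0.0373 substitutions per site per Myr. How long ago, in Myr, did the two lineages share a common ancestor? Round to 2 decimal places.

6.75

p = 347/946 ≈ 0.366808.
d = −(3/4) ln(1 − 4p/3) = −0.75 ln(1 − 0.489077) = −0.75 ln(0.510923)
  = −0.75 × (-0.671536) = 0.503652 substitutions/site.
Under a molecular clock d = 2μt, so t = d/(2μ) = 0.503652 / (2 × 0.0373) = 6.75 Myr.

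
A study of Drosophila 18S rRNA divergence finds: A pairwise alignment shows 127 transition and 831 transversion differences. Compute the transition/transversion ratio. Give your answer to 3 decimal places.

R = 127/831 = 0.152827… ≈ 0.153 (to 3 d.p.).

0.153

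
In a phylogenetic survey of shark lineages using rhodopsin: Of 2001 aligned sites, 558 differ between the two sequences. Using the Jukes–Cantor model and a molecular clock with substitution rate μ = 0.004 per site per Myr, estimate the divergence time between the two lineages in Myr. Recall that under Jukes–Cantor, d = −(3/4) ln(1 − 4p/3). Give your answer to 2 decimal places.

p = 558/2001 ≈ 0.278861.
d = −(3/4) ln(1 − 4p/3) = −0.75 ln(1 − 0.371815) = −0.75 ln(0.628185)
  = −0.75 × (-0.464921) = 0.348691 substitutions/site.
Under a molecular clock d = 2μt, so t = d/(2μ) = 0.348691 / (2 × 0.004) = 43.59 Myr.

43.59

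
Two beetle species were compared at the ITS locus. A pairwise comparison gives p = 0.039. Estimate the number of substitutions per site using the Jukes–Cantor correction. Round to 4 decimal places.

0.0401

d = −(3/4) ln(1 − 4p/3) = −0.75 ln(1 − 0.052) = −0.75 ln(0.948)
  = −0.75 × (-0.053401) = 0.040051 substitutions/site.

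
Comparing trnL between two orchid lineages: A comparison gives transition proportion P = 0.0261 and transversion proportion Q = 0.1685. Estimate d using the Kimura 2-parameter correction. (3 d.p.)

0.227

Under the Kimura two-parameter model, d = −½ ln(1 − 2P − Q) − ¼ ln(1 − 2Q).
1 − 2P − Q = 0.7793, giving −½ ln(0.7793) = 0.124680.
1 − 2Q = 0.663, giving −¼ ln(0.663) = 0.102745.
d = 0.124680 + 0.102745 = 0.227425.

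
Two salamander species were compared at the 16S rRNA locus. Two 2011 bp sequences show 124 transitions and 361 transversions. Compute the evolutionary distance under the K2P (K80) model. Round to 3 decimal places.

0.292

P = 124/2011 ≈ 0.061661 and Q = 361/2011 ≈ 0.179513.
Under the Kimura two-parameter model, d = −½ ln(1 − 2P − Q) − ¼ ln(1 − 2Q).
1 − 2P − Q = 0.697165, giving −½ ln(0.697165) = 0.180367.
1 − 2Q = 0.640974, giving −¼ ln(0.640974) = 0.111192.
d = 0.180367 + 0.111192 = 0.291559.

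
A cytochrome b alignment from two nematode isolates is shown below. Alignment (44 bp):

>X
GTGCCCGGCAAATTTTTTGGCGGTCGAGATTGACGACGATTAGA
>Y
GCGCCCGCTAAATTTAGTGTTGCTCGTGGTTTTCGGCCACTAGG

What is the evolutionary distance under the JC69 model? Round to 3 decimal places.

The sequences differ at 16 of 44 sites, so p = 16/44 ≈ 0.363636.
d = −(3/4) ln(1 − 4p/3) = −0.75 ln(1 − 0.484848) = −0.75 ln(0.515152)
  = −0.75 × (-0.663293) = 0.497470 substitutions/site.

0.497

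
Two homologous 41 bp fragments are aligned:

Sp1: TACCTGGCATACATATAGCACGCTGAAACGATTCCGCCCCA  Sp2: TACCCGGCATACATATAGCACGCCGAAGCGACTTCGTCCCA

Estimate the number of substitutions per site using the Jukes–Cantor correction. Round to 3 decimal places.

The sequences differ at 6 of 41 sites (5, 24, 28, 32, 34, 37), so p = 6/41 ≈ 0.146341.
d = −(3/4) ln(1 − 4p/3) = −0.75 ln(1 − 0.195121) = −0.75 ln(0.804879)
  = −0.75 × (-0.217063) = 0.162797 substitutions/site.

0.163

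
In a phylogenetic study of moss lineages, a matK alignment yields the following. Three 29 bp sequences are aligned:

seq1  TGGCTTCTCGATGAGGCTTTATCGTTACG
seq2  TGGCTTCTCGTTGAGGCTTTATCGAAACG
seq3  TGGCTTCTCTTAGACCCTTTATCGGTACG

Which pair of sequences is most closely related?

seq1–seq2: 3/29 differ, p = 0.103, d = 0.111.
seq1–seq3: 6/29 differ, p = 0.207, d = 0.242.
seq2–seq3: 6/29 differ, p = 0.207, d = 0.242.
The smallest distance is between seq1 and seq2.

seq1 and seq2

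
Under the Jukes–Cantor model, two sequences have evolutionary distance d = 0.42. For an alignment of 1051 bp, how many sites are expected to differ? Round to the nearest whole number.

338

Invert JC69: p = (3/4)(1 − e^(−4d/3)) = 0.75 × (1 − e^(-0.56)) = 0.75 × (1 − 0.571209) = 0.321593.
Expected differing sites = pL ≈ 0.321593 × 1051 = 337.994243 ≈ 338.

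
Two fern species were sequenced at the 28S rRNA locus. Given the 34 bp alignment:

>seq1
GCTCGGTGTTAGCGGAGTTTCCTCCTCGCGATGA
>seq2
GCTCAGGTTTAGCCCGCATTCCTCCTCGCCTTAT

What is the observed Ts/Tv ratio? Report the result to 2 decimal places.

0.33

Transitions are A↔G and C↔T; transversions are all other mismatches.
Transitions: 3. Transversions: 9.
R = 3/9 = 0.333333… ≈ 0.33 (to 2 d.p.).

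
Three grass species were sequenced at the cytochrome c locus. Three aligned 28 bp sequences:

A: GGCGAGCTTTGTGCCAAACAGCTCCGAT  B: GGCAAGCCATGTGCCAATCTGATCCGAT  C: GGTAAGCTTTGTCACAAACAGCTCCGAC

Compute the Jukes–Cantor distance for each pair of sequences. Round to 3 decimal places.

A–B: 6/28 sites differ → p ≈ 0.214286, d = −0.75 ln(1 − 0.285715) = 0.252355 ≈ 0.252.
A–C: 5/28 sites differ → p ≈ 0.178571, d = −0.75 ln(1 − 0.238095) = 0.203950 ≈ 0.204.
B–C: 9/28 sites differ → p ≈ 0.321429, d = −0.75 ln(1 − 0.428572) = 0.419713 ≈ 0.420.

d(A,B) = 0.252, d(A,C) = 0.204, d(B,C) = 0.420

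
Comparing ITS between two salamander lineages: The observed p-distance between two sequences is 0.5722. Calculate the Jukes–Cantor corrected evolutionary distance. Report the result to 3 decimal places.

1.080

d = −(3/4) ln(1 − 4p/3) = −0.75 ln(1 − 0.762933) = −0.75 ln(0.237067)
  = −0.75 × (-1.439412) = 1.079559 substitutions/site.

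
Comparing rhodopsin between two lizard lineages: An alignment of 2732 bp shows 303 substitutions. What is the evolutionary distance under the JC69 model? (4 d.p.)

0.1200

p = 303/2732 ≈ 0.110908.
d = −(3/4) ln(1 − 4p/3) = −0.75 ln(1 − 0.147877) = −0.75 ln(0.852123)
  = −0.75 × (-0.160024) = 0.120018 substitutions/site.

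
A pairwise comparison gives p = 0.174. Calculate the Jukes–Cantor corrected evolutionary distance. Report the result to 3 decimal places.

d = −(3/4) ln(1 − 4p/3) = −0.75 ln(1 − 0.232) = −0.75 ln(0.768)
  = −0.75 × (-0.263966) = 0.197975 substitutions/site.

0.198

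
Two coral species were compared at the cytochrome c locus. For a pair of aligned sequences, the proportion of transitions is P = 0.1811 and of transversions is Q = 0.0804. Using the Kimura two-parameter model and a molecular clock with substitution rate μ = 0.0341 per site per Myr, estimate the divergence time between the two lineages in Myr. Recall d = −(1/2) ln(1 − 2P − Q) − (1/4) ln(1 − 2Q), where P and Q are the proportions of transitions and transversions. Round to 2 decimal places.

4.93

Under the Kimura two-parameter model, d = −½ ln(1 − 2P − Q) − ¼ ln(1 − 2Q).
1 − 2P − Q = 0.5574, giving −½ ln(0.5574) = 0.292236.
1 − 2Q = 0.8392, giving −¼ ln(0.8392) = 0.043827.
d = 0.292236 + 0.043827 = 0.336063.
Under a molecular clock d = 2μt, so t = d/(2μ) = 0.336063 / (2 × 0.0341) = 4.93 Myr.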